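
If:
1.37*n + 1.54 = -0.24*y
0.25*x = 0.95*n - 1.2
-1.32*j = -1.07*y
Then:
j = 0.810606060606061*y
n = -0.175182481751825*y - 1.12408759124088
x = -0.665693430656934*y - 9.07153284671533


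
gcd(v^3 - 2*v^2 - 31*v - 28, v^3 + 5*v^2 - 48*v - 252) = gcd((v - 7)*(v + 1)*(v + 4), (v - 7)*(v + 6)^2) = v - 7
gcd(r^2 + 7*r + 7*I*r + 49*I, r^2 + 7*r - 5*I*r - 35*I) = r + 7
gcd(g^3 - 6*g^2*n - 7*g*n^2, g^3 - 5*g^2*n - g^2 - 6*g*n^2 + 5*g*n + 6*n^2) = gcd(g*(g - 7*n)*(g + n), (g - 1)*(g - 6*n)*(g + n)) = g + n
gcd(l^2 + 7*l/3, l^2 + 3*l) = l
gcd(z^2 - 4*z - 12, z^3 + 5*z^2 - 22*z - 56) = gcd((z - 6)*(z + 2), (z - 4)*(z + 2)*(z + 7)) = z + 2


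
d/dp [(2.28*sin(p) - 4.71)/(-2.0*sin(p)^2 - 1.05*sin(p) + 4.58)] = (4.56*sin(p)^2 - 18.84*sin(p) + 5.4969)*cos(p)/(4.0*sin(p)^4 + 4.2*sin(p)^3 - 17.2175*sin(p)^2 - 9.618*sin(p) + 20.9764)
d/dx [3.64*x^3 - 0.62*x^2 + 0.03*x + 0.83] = 10.92*x^2 - 1.24*x + 0.03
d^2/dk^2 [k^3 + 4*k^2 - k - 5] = 6*k + 8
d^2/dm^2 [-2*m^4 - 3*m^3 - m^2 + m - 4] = -24*m^2 - 18*m - 2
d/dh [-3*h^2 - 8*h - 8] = -6*h - 8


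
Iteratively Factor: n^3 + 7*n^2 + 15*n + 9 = (n + 3)*(n^2 + 4*n + 3) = (n + 1)*(n + 3)*(n + 3)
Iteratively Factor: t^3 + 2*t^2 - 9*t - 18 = (t - 3)*(t^2 + 5*t + 6) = (t - 3)*(t + 2)*(t + 3)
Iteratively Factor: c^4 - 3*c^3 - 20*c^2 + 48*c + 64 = (c + 1)*(c^3 - 4*c^2 - 16*c + 64) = (c - 4)*(c + 1)*(c^2 - 16) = (c - 4)^2*(c + 1)*(c + 4)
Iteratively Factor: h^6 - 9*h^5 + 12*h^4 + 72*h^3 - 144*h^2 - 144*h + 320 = (h + 2)*(h^5 - 11*h^4 + 34*h^3 + 4*h^2 - 152*h + 160) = (h + 2)^2*(h^4 - 13*h^3 + 60*h^2 - 116*h + 80) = (h - 2)*(h + 2)^2*(h^3 - 11*h^2 + 38*h - 40) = (h - 2)^2*(h + 2)^2*(h^2 - 9*h + 20) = (h - 4)*(h - 2)^2*(h + 2)^2*(h - 5)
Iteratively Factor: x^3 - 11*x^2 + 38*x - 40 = (x - 5)*(x^2 - 6*x + 8) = (x - 5)*(x - 4)*(x - 2)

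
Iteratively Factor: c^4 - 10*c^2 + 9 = (c + 1)*(c^3 - c^2 - 9*c + 9) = (c - 3)*(c + 1)*(c^2 + 2*c - 3) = (c - 3)*(c + 1)*(c + 3)*(c - 1)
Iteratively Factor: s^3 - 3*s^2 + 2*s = (s)*(s^2 - 3*s + 2) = s*(s - 2)*(s - 1)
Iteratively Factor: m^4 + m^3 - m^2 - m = (m)*(m^3 + m^2 - m - 1) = m*(m + 1)*(m^2 - 1) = m*(m + 1)^2*(m - 1)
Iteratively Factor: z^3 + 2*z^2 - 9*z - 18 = (z - 3)*(z^2 + 5*z + 6) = (z - 3)*(z + 3)*(z + 2)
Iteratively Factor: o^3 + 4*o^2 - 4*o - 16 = (o + 2)*(o^2 + 2*o - 8) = (o + 2)*(o + 4)*(o - 2)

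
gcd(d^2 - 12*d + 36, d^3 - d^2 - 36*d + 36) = d - 6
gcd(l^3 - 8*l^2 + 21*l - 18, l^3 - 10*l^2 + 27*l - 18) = l - 3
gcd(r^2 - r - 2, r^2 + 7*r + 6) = r + 1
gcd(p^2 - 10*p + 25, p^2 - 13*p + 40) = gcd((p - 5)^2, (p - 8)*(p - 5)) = p - 5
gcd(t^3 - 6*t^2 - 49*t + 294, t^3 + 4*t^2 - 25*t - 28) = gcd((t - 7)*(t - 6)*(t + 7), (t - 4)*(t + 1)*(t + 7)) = t + 7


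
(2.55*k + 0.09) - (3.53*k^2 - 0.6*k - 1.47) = -3.53*k^2 + 3.15*k + 1.56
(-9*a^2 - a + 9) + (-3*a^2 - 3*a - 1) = -12*a^2 - 4*a + 8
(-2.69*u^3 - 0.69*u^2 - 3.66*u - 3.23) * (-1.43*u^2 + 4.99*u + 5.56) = 3.8467*u^5 - 12.4364*u^4 - 13.1657*u^3 - 17.4809*u^2 - 36.4673*u - 17.9588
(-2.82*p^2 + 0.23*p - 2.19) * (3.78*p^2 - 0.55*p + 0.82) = -10.6596*p^4 + 2.4204*p^3 - 10.7171*p^2 + 1.3931*p - 1.7958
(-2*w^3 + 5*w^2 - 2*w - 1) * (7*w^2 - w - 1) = -14*w^5 + 37*w^4 - 17*w^3 - 10*w^2 + 3*w + 1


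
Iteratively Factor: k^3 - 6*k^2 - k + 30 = (k - 3)*(k^2 - 3*k - 10) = (k - 5)*(k - 3)*(k + 2)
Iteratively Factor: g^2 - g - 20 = (g - 5)*(g + 4)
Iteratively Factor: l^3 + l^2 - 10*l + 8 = (l + 4)*(l^2 - 3*l + 2) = (l - 1)*(l + 4)*(l - 2)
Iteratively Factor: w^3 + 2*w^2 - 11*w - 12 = (w + 4)*(w^2 - 2*w - 3) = (w - 3)*(w + 4)*(w + 1)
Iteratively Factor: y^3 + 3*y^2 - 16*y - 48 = (y + 3)*(y^2 - 16) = (y + 3)*(y + 4)*(y - 4)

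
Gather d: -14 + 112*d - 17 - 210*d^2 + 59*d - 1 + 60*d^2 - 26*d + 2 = -150*d^2 + 145*d - 30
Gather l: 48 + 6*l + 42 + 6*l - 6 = 12*l + 84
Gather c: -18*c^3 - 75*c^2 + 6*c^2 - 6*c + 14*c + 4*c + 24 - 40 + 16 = -18*c^3 - 69*c^2 + 12*c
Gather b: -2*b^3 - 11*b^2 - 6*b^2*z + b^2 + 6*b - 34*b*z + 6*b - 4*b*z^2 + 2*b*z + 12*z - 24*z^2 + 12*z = -2*b^3 + b^2*(-6*z - 10) + b*(-4*z^2 - 32*z + 12) - 24*z^2 + 24*z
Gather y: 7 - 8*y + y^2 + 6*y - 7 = y^2 - 2*y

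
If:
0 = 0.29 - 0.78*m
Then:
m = 0.37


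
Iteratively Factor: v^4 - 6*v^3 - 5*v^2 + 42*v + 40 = (v + 1)*(v^3 - 7*v^2 + 2*v + 40) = (v - 5)*(v + 1)*(v^2 - 2*v - 8) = (v - 5)*(v - 4)*(v + 1)*(v + 2)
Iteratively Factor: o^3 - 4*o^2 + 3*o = (o - 3)*(o^2 - o) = o*(o - 3)*(o - 1)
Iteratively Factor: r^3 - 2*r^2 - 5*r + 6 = (r - 1)*(r^2 - r - 6) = (r - 3)*(r - 1)*(r + 2)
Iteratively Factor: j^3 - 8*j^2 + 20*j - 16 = (j - 2)*(j^2 - 6*j + 8) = (j - 2)^2*(j - 4)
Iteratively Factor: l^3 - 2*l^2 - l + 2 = (l + 1)*(l^2 - 3*l + 2) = (l - 1)*(l + 1)*(l - 2)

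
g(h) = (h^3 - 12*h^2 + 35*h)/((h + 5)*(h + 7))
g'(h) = (3*h^2 - 24*h + 35)/((h + 5)*(h + 7)) - (h^3 - 12*h^2 + 35*h)/((h + 5)*(h + 7)^2) - (h^3 - 12*h^2 + 35*h)/((h + 5)^2*(h + 7)) = (h^4 + 24*h^3 - 74*h^2 - 840*h + 1225)/(h^4 + 24*h^3 + 214*h^2 + 840*h + 1225)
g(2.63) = 0.37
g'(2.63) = -0.19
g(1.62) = 0.52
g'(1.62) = -0.07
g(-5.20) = 1797.47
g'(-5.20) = 7319.52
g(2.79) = 0.34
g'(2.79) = -0.19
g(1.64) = 0.51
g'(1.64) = -0.07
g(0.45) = 0.33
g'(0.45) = 0.51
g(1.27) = 0.52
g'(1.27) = 0.03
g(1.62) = 0.52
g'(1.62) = -0.07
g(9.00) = 0.32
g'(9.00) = 0.23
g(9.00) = 0.32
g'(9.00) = 0.23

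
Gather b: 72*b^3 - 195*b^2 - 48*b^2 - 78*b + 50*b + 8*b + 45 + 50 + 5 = 72*b^3 - 243*b^2 - 20*b + 100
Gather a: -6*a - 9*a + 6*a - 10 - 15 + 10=-9*a - 15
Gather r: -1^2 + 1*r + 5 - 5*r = 4 - 4*r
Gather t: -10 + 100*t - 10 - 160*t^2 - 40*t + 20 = -160*t^2 + 60*t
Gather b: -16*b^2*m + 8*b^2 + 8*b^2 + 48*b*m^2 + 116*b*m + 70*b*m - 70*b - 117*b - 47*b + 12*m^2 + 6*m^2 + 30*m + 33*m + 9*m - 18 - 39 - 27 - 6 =b^2*(16 - 16*m) + b*(48*m^2 + 186*m - 234) + 18*m^2 + 72*m - 90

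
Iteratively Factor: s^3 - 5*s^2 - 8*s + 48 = (s - 4)*(s^2 - s - 12) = (s - 4)^2*(s + 3)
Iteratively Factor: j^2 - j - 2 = (j + 1)*(j - 2)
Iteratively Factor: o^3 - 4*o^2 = (o)*(o^2 - 4*o) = o^2*(o - 4)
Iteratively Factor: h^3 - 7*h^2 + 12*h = (h - 4)*(h^2 - 3*h) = (h - 4)*(h - 3)*(h)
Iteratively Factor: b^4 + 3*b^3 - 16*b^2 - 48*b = (b + 4)*(b^3 - b^2 - 12*b) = (b - 4)*(b + 4)*(b^2 + 3*b) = b*(b - 4)*(b + 4)*(b + 3)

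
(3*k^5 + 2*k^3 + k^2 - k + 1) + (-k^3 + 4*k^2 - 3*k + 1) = 3*k^5 + k^3 + 5*k^2 - 4*k + 2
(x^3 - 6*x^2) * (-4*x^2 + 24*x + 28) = -4*x^5 + 48*x^4 - 116*x^3 - 168*x^2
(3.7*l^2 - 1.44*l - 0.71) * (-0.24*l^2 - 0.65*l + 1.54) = -0.888*l^4 - 2.0594*l^3 + 6.8044*l^2 - 1.7561*l - 1.0934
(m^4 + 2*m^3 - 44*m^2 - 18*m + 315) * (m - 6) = m^5 - 4*m^4 - 56*m^3 + 246*m^2 + 423*m - 1890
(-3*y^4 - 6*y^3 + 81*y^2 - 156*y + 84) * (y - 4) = -3*y^5 + 6*y^4 + 105*y^3 - 480*y^2 + 708*y - 336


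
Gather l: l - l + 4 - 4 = 0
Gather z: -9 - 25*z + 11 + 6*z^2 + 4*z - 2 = 6*z^2 - 21*z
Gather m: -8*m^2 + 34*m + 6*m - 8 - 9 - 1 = -8*m^2 + 40*m - 18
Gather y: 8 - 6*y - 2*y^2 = -2*y^2 - 6*y + 8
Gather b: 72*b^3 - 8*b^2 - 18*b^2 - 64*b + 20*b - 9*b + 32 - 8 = 72*b^3 - 26*b^2 - 53*b + 24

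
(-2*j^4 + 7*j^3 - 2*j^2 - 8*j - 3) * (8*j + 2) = -16*j^5 + 52*j^4 - 2*j^3 - 68*j^2 - 40*j - 6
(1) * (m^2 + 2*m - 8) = m^2 + 2*m - 8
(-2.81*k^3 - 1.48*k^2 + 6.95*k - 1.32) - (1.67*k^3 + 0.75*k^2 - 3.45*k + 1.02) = -4.48*k^3 - 2.23*k^2 + 10.4*k - 2.34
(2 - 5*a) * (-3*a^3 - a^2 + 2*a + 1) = 15*a^4 - a^3 - 12*a^2 - a + 2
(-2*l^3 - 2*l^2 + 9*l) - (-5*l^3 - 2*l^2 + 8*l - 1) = 3*l^3 + l + 1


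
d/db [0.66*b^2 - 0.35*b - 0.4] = 1.32*b - 0.35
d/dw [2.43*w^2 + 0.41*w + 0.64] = 4.86*w + 0.41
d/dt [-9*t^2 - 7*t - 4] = -18*t - 7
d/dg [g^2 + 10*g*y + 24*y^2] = 2*g + 10*y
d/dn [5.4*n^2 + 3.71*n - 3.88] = 10.8*n + 3.71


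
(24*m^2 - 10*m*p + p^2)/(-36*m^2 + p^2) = (-4*m + p)/(6*m + p)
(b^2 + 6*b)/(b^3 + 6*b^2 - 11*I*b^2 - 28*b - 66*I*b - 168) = b/(b^2 - 11*I*b - 28)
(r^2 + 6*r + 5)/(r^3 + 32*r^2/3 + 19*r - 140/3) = 3*(r + 1)/(3*r^2 + 17*r - 28)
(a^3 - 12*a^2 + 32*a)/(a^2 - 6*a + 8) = a*(a - 8)/(a - 2)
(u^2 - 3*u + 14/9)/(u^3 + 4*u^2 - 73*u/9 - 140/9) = (3*u - 2)/(3*u^2 + 19*u + 20)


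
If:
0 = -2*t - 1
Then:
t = -1/2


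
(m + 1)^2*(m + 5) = m^3 + 7*m^2 + 11*m + 5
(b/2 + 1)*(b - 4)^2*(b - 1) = b^4/2 - 7*b^3/2 + 3*b^2 + 16*b - 16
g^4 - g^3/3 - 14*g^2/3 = g^2*(g - 7/3)*(g + 2)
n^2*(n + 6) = n^3 + 6*n^2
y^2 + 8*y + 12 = (y + 2)*(y + 6)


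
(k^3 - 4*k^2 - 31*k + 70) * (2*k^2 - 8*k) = 2*k^5 - 16*k^4 - 30*k^3 + 388*k^2 - 560*k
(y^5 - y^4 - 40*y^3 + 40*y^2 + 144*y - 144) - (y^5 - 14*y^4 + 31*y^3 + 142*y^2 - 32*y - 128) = 13*y^4 - 71*y^3 - 102*y^2 + 176*y - 16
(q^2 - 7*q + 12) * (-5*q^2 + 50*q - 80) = -5*q^4 + 85*q^3 - 490*q^2 + 1160*q - 960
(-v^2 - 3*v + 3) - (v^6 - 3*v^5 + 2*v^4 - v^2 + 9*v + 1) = -v^6 + 3*v^5 - 2*v^4 - 12*v + 2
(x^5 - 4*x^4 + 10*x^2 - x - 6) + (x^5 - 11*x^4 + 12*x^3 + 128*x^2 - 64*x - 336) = 2*x^5 - 15*x^4 + 12*x^3 + 138*x^2 - 65*x - 342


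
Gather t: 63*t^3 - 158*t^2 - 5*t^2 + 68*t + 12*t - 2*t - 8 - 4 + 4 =63*t^3 - 163*t^2 + 78*t - 8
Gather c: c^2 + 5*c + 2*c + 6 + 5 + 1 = c^2 + 7*c + 12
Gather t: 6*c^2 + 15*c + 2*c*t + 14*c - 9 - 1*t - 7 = 6*c^2 + 29*c + t*(2*c - 1) - 16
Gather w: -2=-2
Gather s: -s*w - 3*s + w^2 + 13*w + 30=s*(-w - 3) + w^2 + 13*w + 30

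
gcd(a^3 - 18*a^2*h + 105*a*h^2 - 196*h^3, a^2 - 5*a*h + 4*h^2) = a - 4*h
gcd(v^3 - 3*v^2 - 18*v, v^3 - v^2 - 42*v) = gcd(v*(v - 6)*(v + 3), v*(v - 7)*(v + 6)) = v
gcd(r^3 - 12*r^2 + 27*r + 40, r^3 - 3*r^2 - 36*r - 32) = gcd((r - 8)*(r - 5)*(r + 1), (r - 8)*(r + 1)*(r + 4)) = r^2 - 7*r - 8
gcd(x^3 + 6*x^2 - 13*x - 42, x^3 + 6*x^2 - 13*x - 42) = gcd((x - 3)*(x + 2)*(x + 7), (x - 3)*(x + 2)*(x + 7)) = x^3 + 6*x^2 - 13*x - 42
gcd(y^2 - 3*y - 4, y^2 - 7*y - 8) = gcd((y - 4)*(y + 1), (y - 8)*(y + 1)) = y + 1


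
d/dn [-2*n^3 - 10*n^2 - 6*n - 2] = -6*n^2 - 20*n - 6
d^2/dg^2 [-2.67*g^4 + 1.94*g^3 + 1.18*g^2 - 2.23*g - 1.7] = -32.04*g^2 + 11.64*g + 2.36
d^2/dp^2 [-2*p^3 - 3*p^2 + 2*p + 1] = -12*p - 6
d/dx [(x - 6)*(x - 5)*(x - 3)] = 3*x^2 - 28*x + 63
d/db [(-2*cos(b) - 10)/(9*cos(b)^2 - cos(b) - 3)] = 2*(9*sin(b)^2 - 90*cos(b) - 7)*sin(b)/(-9*cos(b)^2 + cos(b) + 3)^2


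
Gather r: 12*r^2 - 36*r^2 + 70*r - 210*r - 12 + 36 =-24*r^2 - 140*r + 24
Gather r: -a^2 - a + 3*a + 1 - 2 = -a^2 + 2*a - 1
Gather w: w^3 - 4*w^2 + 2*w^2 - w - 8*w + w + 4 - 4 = w^3 - 2*w^2 - 8*w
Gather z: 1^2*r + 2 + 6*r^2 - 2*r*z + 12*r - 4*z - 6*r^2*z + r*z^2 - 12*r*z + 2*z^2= 6*r^2 + 13*r + z^2*(r + 2) + z*(-6*r^2 - 14*r - 4) + 2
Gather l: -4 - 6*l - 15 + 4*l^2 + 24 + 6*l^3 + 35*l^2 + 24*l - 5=6*l^3 + 39*l^2 + 18*l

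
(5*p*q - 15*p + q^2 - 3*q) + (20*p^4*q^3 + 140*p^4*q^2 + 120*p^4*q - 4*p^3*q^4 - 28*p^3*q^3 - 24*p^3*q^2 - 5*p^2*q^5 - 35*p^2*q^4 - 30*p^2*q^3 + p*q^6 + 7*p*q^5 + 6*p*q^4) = 20*p^4*q^3 + 140*p^4*q^2 + 120*p^4*q - 4*p^3*q^4 - 28*p^3*q^3 - 24*p^3*q^2 - 5*p^2*q^5 - 35*p^2*q^4 - 30*p^2*q^3 + p*q^6 + 7*p*q^5 + 6*p*q^4 + 5*p*q - 15*p + q^2 - 3*q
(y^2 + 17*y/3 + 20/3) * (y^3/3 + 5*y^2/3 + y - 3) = y^5/3 + 32*y^4/9 + 38*y^3/3 + 124*y^2/9 - 31*y/3 - 20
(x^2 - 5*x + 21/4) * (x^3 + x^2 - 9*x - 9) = x^5 - 4*x^4 - 35*x^3/4 + 165*x^2/4 - 9*x/4 - 189/4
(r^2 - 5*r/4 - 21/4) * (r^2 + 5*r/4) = r^4 - 109*r^2/16 - 105*r/16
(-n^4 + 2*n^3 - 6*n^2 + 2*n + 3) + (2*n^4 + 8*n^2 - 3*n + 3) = n^4 + 2*n^3 + 2*n^2 - n + 6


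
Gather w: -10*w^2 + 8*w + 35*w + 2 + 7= -10*w^2 + 43*w + 9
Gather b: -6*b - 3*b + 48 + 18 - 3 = 63 - 9*b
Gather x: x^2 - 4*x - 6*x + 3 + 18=x^2 - 10*x + 21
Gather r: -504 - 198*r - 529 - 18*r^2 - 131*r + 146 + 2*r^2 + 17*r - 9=-16*r^2 - 312*r - 896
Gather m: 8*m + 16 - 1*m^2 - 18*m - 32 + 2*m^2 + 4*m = m^2 - 6*m - 16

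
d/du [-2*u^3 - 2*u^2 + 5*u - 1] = -6*u^2 - 4*u + 5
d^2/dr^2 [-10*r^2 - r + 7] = -20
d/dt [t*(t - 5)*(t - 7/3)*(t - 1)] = 4*t^3 - 25*t^2 + 38*t - 35/3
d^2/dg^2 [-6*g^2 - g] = -12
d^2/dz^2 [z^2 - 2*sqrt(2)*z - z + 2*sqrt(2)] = 2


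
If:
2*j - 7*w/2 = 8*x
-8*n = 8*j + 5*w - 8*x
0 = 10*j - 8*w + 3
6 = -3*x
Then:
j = 235/38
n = -53/4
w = 154/19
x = -2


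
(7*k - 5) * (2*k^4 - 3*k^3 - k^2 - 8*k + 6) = 14*k^5 - 31*k^4 + 8*k^3 - 51*k^2 + 82*k - 30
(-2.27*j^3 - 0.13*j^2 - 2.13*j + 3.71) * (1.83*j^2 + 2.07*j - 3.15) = -4.1541*j^5 - 4.9368*j^4 + 2.9835*j^3 + 2.7897*j^2 + 14.3892*j - 11.6865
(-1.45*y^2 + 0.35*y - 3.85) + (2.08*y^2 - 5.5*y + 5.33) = 0.63*y^2 - 5.15*y + 1.48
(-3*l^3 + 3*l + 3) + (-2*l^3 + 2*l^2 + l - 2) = -5*l^3 + 2*l^2 + 4*l + 1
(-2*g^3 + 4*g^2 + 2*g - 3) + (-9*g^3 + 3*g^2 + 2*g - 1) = -11*g^3 + 7*g^2 + 4*g - 4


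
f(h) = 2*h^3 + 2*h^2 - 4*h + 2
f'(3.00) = 62.00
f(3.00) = 62.00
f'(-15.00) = 1286.00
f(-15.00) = -6238.00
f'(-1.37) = 1.78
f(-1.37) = 6.09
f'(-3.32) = 48.85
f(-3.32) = -35.86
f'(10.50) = 699.50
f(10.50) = 2495.75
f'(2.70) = 50.54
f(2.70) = 45.15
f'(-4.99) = 125.44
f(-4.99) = -176.74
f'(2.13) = 31.74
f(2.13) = 21.88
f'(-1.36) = 1.66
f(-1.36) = 6.11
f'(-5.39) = 148.75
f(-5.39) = -231.52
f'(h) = 6*h^2 + 4*h - 4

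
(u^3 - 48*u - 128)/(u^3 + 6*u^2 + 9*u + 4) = (u^2 - 4*u - 32)/(u^2 + 2*u + 1)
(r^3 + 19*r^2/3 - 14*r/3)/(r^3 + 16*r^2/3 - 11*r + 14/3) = r/(r - 1)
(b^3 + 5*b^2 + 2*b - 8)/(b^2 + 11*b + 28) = (b^2 + b - 2)/(b + 7)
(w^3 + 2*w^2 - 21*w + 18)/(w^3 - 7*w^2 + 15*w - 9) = (w + 6)/(w - 3)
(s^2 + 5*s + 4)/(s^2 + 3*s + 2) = (s + 4)/(s + 2)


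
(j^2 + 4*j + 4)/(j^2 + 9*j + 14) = (j + 2)/(j + 7)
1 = 1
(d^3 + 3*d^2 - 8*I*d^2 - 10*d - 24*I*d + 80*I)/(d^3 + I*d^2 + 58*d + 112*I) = (d^2 + 3*d - 10)/(d^2 + 9*I*d - 14)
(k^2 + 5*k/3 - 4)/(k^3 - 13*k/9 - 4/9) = 3*(k + 3)/(3*k^2 + 4*k + 1)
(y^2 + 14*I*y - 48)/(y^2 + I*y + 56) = (y + 6*I)/(y - 7*I)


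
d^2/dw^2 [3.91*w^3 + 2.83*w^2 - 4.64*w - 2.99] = 23.46*w + 5.66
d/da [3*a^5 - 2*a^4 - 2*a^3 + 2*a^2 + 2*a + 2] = 15*a^4 - 8*a^3 - 6*a^2 + 4*a + 2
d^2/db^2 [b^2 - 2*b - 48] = 2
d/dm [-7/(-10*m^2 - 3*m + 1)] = 7*(-20*m - 3)/(10*m^2 + 3*m - 1)^2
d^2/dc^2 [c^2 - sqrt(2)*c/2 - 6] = 2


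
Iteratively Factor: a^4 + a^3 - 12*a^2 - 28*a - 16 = (a + 2)*(a^3 - a^2 - 10*a - 8) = (a + 2)^2*(a^2 - 3*a - 4) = (a + 1)*(a + 2)^2*(a - 4)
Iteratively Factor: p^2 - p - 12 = (p - 4)*(p + 3)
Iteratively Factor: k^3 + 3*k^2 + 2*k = (k + 2)*(k^2 + k) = (k + 1)*(k + 2)*(k)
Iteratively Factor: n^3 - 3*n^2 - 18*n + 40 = (n + 4)*(n^2 - 7*n + 10) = (n - 5)*(n + 4)*(n - 2)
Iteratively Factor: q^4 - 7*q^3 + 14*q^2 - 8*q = (q - 1)*(q^3 - 6*q^2 + 8*q) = (q - 4)*(q - 1)*(q^2 - 2*q) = (q - 4)*(q - 2)*(q - 1)*(q)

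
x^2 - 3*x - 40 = (x - 8)*(x + 5)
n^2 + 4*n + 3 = (n + 1)*(n + 3)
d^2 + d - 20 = (d - 4)*(d + 5)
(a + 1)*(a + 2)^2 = a^3 + 5*a^2 + 8*a + 4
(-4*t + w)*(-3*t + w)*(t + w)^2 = 12*t^4 + 17*t^3*w - t^2*w^2 - 5*t*w^3 + w^4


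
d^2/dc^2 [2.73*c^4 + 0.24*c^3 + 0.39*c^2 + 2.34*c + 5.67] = 32.76*c^2 + 1.44*c + 0.78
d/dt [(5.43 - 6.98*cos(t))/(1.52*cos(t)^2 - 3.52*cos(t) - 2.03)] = (-10.6096*cos(t)^2 + 16.5072*cos(t) - 33.283)*sin(t)/(2.3104*cos(t)^4 - 10.7008*cos(t)^3 + 6.2192*cos(t)^2 + 14.2912*cos(t) + 4.1209)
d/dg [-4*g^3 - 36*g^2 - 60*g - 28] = -12*g^2 - 72*g - 60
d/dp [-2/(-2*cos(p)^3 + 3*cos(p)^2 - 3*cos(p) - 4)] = 24*(-2*cos(p) + cos(2*p) + 2)*sin(p)/(9*cos(p) - 3*cos(2*p) + cos(3*p) + 5)^2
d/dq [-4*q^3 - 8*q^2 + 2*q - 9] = -12*q^2 - 16*q + 2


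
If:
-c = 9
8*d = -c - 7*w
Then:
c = -9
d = 9/8 - 7*w/8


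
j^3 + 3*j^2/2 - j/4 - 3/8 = (j - 1/2)*(j + 1/2)*(j + 3/2)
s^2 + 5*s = s*(s + 5)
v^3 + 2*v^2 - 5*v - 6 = (v - 2)*(v + 1)*(v + 3)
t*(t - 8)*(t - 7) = t^3 - 15*t^2 + 56*t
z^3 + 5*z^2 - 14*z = z*(z - 2)*(z + 7)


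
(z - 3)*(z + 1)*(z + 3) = z^3 + z^2 - 9*z - 9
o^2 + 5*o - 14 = (o - 2)*(o + 7)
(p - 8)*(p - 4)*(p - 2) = p^3 - 14*p^2 + 56*p - 64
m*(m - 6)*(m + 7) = m^3 + m^2 - 42*m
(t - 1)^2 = t^2 - 2*t + 1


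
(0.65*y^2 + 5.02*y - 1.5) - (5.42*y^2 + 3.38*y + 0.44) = -4.77*y^2 + 1.64*y - 1.94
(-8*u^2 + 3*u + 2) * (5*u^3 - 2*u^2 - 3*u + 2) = -40*u^5 + 31*u^4 + 28*u^3 - 29*u^2 + 4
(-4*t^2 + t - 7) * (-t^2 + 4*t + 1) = 4*t^4 - 17*t^3 + 7*t^2 - 27*t - 7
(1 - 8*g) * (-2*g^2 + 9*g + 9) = 16*g^3 - 74*g^2 - 63*g + 9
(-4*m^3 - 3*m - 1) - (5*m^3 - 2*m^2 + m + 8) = -9*m^3 + 2*m^2 - 4*m - 9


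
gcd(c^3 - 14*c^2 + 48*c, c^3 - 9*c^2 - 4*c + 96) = c - 8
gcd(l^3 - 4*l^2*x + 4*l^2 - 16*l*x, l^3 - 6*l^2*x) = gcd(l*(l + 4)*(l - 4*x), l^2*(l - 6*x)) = l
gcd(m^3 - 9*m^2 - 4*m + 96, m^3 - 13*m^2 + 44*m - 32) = m^2 - 12*m + 32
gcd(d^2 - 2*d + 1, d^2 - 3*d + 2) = d - 1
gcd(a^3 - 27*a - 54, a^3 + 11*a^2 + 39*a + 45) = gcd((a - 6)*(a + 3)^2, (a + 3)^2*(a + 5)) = a^2 + 6*a + 9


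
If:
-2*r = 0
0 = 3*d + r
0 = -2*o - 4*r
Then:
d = 0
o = 0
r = 0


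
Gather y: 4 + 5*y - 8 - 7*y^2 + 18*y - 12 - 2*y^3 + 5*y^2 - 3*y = -2*y^3 - 2*y^2 + 20*y - 16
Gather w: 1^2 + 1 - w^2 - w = -w^2 - w + 2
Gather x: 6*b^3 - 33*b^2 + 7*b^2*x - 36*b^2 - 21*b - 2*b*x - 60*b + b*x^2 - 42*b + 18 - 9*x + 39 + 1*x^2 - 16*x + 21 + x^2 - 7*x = 6*b^3 - 69*b^2 - 123*b + x^2*(b + 2) + x*(7*b^2 - 2*b - 32) + 78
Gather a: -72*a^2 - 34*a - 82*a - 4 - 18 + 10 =-72*a^2 - 116*a - 12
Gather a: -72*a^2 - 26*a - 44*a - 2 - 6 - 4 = -72*a^2 - 70*a - 12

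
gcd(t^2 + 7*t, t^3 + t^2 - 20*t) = t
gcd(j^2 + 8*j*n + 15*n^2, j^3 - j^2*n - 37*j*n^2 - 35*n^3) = j + 5*n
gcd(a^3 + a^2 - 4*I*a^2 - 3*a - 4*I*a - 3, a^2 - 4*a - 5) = a + 1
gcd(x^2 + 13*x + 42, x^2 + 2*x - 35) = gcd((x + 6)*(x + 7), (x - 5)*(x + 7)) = x + 7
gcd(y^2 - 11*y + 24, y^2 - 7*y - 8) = y - 8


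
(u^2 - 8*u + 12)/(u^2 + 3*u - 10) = (u - 6)/(u + 5)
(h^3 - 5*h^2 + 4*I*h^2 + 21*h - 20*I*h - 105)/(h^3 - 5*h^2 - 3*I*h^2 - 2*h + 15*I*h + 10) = (h^2 + 4*I*h + 21)/(h^2 - 3*I*h - 2)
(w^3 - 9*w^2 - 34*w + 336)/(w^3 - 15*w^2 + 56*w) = (w + 6)/w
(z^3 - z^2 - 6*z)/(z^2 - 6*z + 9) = z*(z + 2)/(z - 3)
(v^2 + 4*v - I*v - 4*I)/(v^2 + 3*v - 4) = (v - I)/(v - 1)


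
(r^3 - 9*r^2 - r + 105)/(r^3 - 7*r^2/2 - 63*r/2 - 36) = 2*(r^2 - 12*r + 35)/(2*r^2 - 13*r - 24)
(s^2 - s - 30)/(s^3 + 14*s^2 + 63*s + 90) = (s - 6)/(s^2 + 9*s + 18)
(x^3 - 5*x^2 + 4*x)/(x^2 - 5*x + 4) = x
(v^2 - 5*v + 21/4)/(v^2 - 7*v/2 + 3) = (v - 7/2)/(v - 2)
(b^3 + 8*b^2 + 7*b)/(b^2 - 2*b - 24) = b*(b^2 + 8*b + 7)/(b^2 - 2*b - 24)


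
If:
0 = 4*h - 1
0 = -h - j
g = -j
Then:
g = 1/4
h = 1/4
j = -1/4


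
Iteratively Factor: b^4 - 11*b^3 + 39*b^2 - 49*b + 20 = (b - 4)*(b^3 - 7*b^2 + 11*b - 5) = (b - 4)*(b - 1)*(b^2 - 6*b + 5) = (b - 4)*(b - 1)^2*(b - 5)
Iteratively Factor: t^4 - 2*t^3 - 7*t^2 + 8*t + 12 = (t - 2)*(t^3 - 7*t - 6) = (t - 2)*(t + 1)*(t^2 - t - 6) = (t - 2)*(t + 1)*(t + 2)*(t - 3)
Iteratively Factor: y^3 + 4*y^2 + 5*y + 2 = (y + 1)*(y^2 + 3*y + 2) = (y + 1)*(y + 2)*(y + 1)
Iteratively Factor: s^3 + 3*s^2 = (s)*(s^2 + 3*s) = s*(s + 3)*(s)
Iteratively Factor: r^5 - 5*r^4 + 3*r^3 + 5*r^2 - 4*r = (r)*(r^4 - 5*r^3 + 3*r^2 + 5*r - 4) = r*(r - 1)*(r^3 - 4*r^2 - r + 4) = r*(r - 1)^2*(r^2 - 3*r - 4) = r*(r - 1)^2*(r + 1)*(r - 4)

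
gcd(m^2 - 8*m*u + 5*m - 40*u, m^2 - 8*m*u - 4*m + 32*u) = -m + 8*u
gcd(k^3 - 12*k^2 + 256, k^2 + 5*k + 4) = k + 4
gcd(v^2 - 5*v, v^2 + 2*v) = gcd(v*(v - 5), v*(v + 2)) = v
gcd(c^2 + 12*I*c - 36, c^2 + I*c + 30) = c + 6*I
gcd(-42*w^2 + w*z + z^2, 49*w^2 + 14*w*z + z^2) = 7*w + z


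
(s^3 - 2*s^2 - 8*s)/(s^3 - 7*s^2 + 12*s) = (s + 2)/(s - 3)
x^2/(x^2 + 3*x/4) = 4*x/(4*x + 3)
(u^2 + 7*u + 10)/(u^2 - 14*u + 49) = (u^2 + 7*u + 10)/(u^2 - 14*u + 49)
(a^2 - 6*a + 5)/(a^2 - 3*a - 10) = (a - 1)/(a + 2)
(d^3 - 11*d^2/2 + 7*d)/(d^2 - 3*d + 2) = d*(2*d - 7)/(2*(d - 1))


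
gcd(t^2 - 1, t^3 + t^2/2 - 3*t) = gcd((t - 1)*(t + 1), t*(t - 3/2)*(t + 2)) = 1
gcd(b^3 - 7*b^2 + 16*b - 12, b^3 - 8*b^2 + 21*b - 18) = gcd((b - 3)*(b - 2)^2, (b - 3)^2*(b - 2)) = b^2 - 5*b + 6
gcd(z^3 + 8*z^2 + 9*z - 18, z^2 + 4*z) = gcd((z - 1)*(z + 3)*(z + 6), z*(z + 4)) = 1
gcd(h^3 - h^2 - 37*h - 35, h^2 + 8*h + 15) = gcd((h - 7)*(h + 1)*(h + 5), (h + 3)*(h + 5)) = h + 5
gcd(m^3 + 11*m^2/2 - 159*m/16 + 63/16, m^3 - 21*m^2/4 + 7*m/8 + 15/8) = m - 3/4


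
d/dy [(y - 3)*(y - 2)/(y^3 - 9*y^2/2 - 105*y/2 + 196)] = 4*(-y^4 + 10*y^3 - 93*y^2 + 446*y - 665)/(4*y^6 - 36*y^5 - 339*y^4 + 3458*y^3 + 3969*y^2 - 82320*y + 153664)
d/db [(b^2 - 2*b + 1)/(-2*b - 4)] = (-b^2 - 4*b + 5)/(2*(b^2 + 4*b + 4))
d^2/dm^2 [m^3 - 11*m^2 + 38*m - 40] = 6*m - 22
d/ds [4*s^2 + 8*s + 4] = 8*s + 8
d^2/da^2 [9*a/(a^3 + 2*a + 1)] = 18*(a*(3*a^2 + 2)^2 - 2*(3*a^2 + 1)*(a^3 + 2*a + 1))/(a^3 + 2*a + 1)^3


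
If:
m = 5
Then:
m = 5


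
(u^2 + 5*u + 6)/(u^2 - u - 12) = (u + 2)/(u - 4)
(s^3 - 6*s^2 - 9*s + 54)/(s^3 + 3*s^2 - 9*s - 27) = (s - 6)/(s + 3)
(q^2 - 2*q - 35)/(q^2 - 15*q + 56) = (q + 5)/(q - 8)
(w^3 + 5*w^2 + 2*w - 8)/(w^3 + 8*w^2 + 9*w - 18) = (w^2 + 6*w + 8)/(w^2 + 9*w + 18)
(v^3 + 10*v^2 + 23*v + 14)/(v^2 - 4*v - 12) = (v^2 + 8*v + 7)/(v - 6)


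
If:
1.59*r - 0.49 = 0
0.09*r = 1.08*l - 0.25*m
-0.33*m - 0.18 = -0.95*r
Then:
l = 0.10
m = 0.34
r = 0.31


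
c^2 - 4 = (c - 2)*(c + 2)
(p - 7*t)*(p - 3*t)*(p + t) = p^3 - 9*p^2*t + 11*p*t^2 + 21*t^3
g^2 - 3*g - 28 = (g - 7)*(g + 4)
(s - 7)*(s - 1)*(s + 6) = s^3 - 2*s^2 - 41*s + 42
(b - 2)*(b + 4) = b^2 + 2*b - 8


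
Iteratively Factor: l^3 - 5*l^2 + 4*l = (l - 1)*(l^2 - 4*l) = l*(l - 1)*(l - 4)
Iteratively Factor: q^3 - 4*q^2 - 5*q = (q - 5)*(q^2 + q) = q*(q - 5)*(q + 1)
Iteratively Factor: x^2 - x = (x)*(x - 1)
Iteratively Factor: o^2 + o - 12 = (o + 4)*(o - 3)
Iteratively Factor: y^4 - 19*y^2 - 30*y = (y)*(y^3 - 19*y - 30) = y*(y - 5)*(y^2 + 5*y + 6) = y*(y - 5)*(y + 2)*(y + 3)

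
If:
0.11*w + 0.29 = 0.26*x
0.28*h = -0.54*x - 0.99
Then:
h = -1.92857142857143*x - 3.53571428571429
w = 2.36363636363636*x - 2.63636363636364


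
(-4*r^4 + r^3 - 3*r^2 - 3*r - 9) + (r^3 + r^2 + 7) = -4*r^4 + 2*r^3 - 2*r^2 - 3*r - 2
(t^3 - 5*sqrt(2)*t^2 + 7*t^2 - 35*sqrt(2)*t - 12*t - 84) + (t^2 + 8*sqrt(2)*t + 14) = t^3 - 5*sqrt(2)*t^2 + 8*t^2 - 27*sqrt(2)*t - 12*t - 70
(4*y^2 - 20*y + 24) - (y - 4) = 4*y^2 - 21*y + 28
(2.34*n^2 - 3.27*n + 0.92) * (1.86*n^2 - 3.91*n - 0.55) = 4.3524*n^4 - 15.2316*n^3 + 13.2099*n^2 - 1.7987*n - 0.506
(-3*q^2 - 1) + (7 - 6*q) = -3*q^2 - 6*q + 6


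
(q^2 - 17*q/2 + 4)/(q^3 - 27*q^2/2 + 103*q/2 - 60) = (2*q - 1)/(2*q^2 - 11*q + 15)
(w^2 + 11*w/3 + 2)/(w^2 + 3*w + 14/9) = 3*(w + 3)/(3*w + 7)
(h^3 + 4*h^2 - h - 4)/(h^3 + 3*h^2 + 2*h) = (h^2 + 3*h - 4)/(h*(h + 2))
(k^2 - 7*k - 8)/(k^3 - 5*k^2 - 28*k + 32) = (k + 1)/(k^2 + 3*k - 4)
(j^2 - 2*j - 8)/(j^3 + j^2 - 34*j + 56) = (j + 2)/(j^2 + 5*j - 14)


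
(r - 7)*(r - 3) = r^2 - 10*r + 21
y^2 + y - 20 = (y - 4)*(y + 5)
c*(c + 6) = c^2 + 6*c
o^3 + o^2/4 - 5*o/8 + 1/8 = (o - 1/2)*(o - 1/4)*(o + 1)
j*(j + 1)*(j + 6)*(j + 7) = j^4 + 14*j^3 + 55*j^2 + 42*j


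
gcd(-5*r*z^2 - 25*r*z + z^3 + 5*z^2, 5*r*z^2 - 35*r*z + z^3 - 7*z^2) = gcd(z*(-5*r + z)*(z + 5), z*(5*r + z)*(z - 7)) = z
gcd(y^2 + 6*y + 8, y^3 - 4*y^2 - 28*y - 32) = y + 2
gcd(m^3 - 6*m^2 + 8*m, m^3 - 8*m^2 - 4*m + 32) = m - 2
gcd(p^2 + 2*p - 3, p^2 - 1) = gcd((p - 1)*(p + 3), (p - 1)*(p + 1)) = p - 1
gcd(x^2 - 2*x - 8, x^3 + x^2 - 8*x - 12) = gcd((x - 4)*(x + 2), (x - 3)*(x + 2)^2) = x + 2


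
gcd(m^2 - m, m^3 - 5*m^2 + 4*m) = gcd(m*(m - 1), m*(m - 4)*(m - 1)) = m^2 - m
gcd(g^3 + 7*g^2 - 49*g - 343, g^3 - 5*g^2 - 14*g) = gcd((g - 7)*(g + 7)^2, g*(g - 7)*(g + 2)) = g - 7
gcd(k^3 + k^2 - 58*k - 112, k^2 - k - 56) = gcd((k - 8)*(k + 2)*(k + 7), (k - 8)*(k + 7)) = k^2 - k - 56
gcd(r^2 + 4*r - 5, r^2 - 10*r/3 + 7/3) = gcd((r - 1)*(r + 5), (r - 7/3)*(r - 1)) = r - 1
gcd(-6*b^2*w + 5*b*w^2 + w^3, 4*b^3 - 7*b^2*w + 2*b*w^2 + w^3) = -b + w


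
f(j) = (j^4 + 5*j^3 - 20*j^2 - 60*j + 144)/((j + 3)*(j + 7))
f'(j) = (4*j^3 + 15*j^2 - 40*j - 60)/((j + 3)*(j + 7)) - (j^4 + 5*j^3 - 20*j^2 - 60*j + 144)/((j + 3)*(j + 7)^2) - (j^4 + 5*j^3 - 20*j^2 - 60*j + 144)/((j + 3)^2*(j + 7)) = (2*j^5 + 35*j^4 + 184*j^3 + 175*j^2 - 1128*j - 2700)/(j^4 + 20*j^3 + 142*j^2 + 420*j + 441)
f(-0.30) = 8.85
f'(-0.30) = -7.18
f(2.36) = -0.24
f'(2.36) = -0.29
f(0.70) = 3.30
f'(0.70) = -4.11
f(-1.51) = 21.64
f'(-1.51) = -15.92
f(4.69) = 4.70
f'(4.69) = 4.49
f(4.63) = 4.43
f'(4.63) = 4.37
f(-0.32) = 8.99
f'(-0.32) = -7.26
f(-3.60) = -17.39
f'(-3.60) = -68.86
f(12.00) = 90.95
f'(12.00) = 19.09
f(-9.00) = 165.00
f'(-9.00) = -6.75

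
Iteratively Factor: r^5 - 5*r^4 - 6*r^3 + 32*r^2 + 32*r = (r)*(r^4 - 5*r^3 - 6*r^2 + 32*r + 32) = r*(r + 1)*(r^3 - 6*r^2 + 32) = r*(r - 4)*(r + 1)*(r^2 - 2*r - 8) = r*(r - 4)*(r + 1)*(r + 2)*(r - 4)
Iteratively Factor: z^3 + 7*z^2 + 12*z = (z)*(z^2 + 7*z + 12) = z*(z + 3)*(z + 4)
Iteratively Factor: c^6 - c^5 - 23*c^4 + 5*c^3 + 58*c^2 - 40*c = (c - 5)*(c^5 + 4*c^4 - 3*c^3 - 10*c^2 + 8*c) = (c - 5)*(c + 4)*(c^4 - 3*c^2 + 2*c) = (c - 5)*(c - 1)*(c + 4)*(c^3 + c^2 - 2*c) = (c - 5)*(c - 1)*(c + 2)*(c + 4)*(c^2 - c) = c*(c - 5)*(c - 1)*(c + 2)*(c + 4)*(c - 1)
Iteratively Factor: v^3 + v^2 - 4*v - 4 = (v + 1)*(v^2 - 4) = (v - 2)*(v + 1)*(v + 2)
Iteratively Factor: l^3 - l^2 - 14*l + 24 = (l - 2)*(l^2 + l - 12) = (l - 3)*(l - 2)*(l + 4)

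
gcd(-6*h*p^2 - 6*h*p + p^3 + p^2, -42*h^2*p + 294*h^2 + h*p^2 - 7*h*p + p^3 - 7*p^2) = -6*h + p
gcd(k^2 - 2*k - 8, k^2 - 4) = k + 2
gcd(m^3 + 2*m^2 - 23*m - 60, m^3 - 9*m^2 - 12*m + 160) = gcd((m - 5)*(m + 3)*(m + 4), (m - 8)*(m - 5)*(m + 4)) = m^2 - m - 20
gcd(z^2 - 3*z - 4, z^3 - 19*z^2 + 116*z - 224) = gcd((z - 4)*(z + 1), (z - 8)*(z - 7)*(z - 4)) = z - 4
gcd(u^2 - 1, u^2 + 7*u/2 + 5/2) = u + 1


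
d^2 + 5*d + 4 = (d + 1)*(d + 4)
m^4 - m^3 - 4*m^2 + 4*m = m*(m - 2)*(m - 1)*(m + 2)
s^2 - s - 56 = (s - 8)*(s + 7)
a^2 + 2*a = a*(a + 2)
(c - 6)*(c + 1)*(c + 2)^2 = c^4 - c^3 - 22*c^2 - 44*c - 24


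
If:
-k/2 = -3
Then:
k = 6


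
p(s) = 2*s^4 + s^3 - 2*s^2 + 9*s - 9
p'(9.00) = 6048.00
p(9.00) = 13761.00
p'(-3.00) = -168.00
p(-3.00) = 81.00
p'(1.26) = 24.73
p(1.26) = 6.21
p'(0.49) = 8.70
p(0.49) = -4.84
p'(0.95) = 14.77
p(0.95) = 0.23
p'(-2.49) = -85.95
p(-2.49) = 17.63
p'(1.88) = 65.24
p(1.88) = 32.48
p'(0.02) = 8.92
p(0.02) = -8.82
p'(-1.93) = -29.62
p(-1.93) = -13.26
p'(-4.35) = -575.34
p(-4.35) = 547.81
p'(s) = 8*s^3 + 3*s^2 - 4*s + 9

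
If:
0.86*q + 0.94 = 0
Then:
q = -1.09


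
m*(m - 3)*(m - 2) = m^3 - 5*m^2 + 6*m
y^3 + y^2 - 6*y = y*(y - 2)*(y + 3)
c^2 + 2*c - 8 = (c - 2)*(c + 4)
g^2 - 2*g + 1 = (g - 1)^2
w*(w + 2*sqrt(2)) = w^2 + 2*sqrt(2)*w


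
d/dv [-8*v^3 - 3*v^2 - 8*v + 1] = -24*v^2 - 6*v - 8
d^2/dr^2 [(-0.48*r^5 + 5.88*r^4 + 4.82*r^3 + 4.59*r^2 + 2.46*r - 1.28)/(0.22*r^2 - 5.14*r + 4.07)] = (-0.139392*r^7 + 9.253728*r^6 - 199.807776*r^5 + 1264.91832*r^4 - 1870.485664*r^3 + 538.7877*r^2 + 474.525348*r + 189.649246)/(0.010648*r^6 - 0.746328*r^5 + 18.0279*r^4 - 163.41088*r^3 + 333.51615*r^2 - 255.430758*r + 67.419143)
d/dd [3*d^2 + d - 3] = 6*d + 1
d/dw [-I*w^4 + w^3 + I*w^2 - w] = -4*I*w^3 + 3*w^2 + 2*I*w - 1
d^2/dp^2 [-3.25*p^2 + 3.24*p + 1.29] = -6.50000000000000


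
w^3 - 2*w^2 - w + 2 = (w - 2)*(w - 1)*(w + 1)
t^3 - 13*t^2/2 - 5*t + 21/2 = (t - 7)*(t - 1)*(t + 3/2)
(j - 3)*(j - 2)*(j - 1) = j^3 - 6*j^2 + 11*j - 6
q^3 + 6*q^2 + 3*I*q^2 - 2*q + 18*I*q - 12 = (q + 6)*(q + I)*(q + 2*I)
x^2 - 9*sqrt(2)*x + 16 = (x - 8*sqrt(2))*(x - sqrt(2))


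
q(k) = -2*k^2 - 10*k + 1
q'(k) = -4*k - 10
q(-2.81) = 13.31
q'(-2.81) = 1.24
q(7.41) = -182.92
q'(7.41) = -39.64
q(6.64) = -153.58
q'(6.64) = -36.56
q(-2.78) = 13.34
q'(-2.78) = 1.12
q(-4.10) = 8.38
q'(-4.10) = 6.40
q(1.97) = -26.46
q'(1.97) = -17.88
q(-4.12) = 8.25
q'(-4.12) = 6.48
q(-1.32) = 10.72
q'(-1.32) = -4.72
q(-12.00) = -167.00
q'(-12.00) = 38.00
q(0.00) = 1.00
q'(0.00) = -10.00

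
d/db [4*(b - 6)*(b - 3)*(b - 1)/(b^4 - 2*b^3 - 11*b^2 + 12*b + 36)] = 4*(-b^3 + 16*b^2 - 51*b + 66)/(b^5 - 15*b^3 - 10*b^2 + 60*b + 72)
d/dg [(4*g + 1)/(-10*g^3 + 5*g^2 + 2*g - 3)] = 2*(40*g^3 + 5*g^2 - 5*g - 7)/(100*g^6 - 100*g^5 - 15*g^4 + 80*g^3 - 26*g^2 - 12*g + 9)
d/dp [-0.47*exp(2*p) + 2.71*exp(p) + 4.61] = (2.71 - 0.94*exp(p))*exp(p)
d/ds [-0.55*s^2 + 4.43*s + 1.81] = 4.43 - 1.1*s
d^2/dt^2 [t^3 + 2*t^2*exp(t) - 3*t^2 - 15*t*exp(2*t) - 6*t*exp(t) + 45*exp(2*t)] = 2*t^2*exp(t) - 60*t*exp(2*t) + 2*t*exp(t) + 6*t + 120*exp(2*t) - 8*exp(t) - 6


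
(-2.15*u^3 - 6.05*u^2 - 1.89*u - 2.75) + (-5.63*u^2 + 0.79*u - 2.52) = -2.15*u^3 - 11.68*u^2 - 1.1*u - 5.27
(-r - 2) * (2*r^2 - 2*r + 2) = -2*r^3 - 2*r^2 + 2*r - 4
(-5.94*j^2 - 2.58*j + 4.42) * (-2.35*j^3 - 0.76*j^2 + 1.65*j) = 13.959*j^5 + 10.5774*j^4 - 18.2272*j^3 - 7.6162*j^2 + 7.293*j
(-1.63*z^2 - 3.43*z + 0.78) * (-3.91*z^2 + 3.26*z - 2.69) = 6.3733*z^4 + 8.0975*z^3 - 9.8469*z^2 + 11.7695*z - 2.0982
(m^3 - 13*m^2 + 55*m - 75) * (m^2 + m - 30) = m^5 - 12*m^4 + 12*m^3 + 370*m^2 - 1725*m + 2250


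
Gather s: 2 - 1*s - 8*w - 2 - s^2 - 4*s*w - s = -s^2 + s*(-4*w - 2) - 8*w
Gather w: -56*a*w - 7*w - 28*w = w*(-56*a - 35)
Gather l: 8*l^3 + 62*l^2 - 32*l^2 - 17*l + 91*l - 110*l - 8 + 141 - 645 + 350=8*l^3 + 30*l^2 - 36*l - 162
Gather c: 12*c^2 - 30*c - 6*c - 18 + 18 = 12*c^2 - 36*c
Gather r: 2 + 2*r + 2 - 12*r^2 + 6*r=-12*r^2 + 8*r + 4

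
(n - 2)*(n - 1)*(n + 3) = n^3 - 7*n + 6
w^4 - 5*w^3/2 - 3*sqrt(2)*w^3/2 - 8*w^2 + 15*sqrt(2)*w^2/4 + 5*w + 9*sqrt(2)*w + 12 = (w - 4)*(w + 3/2)*(w - 2*sqrt(2))*(w + sqrt(2)/2)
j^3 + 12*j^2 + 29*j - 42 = (j - 1)*(j + 6)*(j + 7)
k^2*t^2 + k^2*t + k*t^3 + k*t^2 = t*(k + t)*(k*t + k)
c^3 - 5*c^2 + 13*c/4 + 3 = (c - 4)*(c - 3/2)*(c + 1/2)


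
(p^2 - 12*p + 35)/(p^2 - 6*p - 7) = (p - 5)/(p + 1)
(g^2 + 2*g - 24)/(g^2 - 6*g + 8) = (g + 6)/(g - 2)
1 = 1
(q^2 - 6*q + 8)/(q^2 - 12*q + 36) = (q^2 - 6*q + 8)/(q^2 - 12*q + 36)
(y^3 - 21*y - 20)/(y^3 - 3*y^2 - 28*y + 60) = (y^3 - 21*y - 20)/(y^3 - 3*y^2 - 28*y + 60)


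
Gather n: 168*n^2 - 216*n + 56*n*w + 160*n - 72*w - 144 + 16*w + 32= 168*n^2 + n*(56*w - 56) - 56*w - 112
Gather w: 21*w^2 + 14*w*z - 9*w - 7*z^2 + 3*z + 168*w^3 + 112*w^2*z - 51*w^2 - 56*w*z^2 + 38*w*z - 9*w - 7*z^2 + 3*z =168*w^3 + w^2*(112*z - 30) + w*(-56*z^2 + 52*z - 18) - 14*z^2 + 6*z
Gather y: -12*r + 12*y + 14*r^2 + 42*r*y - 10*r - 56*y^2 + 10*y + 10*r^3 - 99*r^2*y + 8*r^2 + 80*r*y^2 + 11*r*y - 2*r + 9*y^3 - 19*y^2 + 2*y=10*r^3 + 22*r^2 - 24*r + 9*y^3 + y^2*(80*r - 75) + y*(-99*r^2 + 53*r + 24)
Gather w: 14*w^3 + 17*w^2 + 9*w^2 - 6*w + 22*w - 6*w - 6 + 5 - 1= 14*w^3 + 26*w^2 + 10*w - 2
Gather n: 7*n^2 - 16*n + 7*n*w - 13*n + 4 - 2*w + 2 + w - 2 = 7*n^2 + n*(7*w - 29) - w + 4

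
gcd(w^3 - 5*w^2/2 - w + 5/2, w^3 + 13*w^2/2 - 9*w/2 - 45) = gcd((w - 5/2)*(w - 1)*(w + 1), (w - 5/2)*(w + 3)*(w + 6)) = w - 5/2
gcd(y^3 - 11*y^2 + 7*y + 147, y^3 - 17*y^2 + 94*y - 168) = y - 7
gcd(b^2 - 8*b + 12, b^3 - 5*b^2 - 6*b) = b - 6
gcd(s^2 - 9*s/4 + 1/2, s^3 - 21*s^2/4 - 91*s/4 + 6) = s - 1/4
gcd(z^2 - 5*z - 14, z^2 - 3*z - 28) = z - 7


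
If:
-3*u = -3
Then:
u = 1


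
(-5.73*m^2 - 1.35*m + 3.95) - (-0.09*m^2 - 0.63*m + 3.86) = -5.64*m^2 - 0.72*m + 0.0900000000000003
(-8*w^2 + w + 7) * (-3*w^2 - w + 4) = 24*w^4 + 5*w^3 - 54*w^2 - 3*w + 28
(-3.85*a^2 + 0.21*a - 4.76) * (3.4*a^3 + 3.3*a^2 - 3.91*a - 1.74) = -13.09*a^5 - 11.991*a^4 - 0.437499999999996*a^3 - 9.8301*a^2 + 18.2462*a + 8.2824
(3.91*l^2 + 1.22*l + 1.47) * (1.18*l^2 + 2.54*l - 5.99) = 4.6138*l^4 + 11.371*l^3 - 18.5875*l^2 - 3.574*l - 8.8053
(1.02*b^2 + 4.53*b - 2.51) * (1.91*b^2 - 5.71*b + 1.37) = 1.9482*b^4 + 2.8281*b^3 - 29.263*b^2 + 20.5382*b - 3.4387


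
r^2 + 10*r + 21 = (r + 3)*(r + 7)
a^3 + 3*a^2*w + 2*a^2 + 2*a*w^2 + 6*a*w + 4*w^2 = (a + 2)*(a + w)*(a + 2*w)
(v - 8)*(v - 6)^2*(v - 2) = v^4 - 22*v^3 + 172*v^2 - 552*v + 576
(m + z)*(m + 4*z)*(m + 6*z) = m^3 + 11*m^2*z + 34*m*z^2 + 24*z^3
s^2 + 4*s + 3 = (s + 1)*(s + 3)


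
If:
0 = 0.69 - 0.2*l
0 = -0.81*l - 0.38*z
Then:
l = 3.45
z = -7.35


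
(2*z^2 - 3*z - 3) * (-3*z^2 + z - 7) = -6*z^4 + 11*z^3 - 8*z^2 + 18*z + 21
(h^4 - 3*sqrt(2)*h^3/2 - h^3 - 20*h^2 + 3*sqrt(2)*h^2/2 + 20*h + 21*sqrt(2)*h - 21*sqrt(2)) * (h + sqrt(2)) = h^5 - h^4 - sqrt(2)*h^4/2 - 23*h^3 + sqrt(2)*h^3/2 + sqrt(2)*h^2 + 23*h^2 - sqrt(2)*h + 42*h - 42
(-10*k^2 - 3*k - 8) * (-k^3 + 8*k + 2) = 10*k^5 + 3*k^4 - 72*k^3 - 44*k^2 - 70*k - 16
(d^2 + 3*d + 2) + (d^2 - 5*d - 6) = 2*d^2 - 2*d - 4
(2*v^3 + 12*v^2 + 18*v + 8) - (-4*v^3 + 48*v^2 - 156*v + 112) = 6*v^3 - 36*v^2 + 174*v - 104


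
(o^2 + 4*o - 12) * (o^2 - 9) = o^4 + 4*o^3 - 21*o^2 - 36*o + 108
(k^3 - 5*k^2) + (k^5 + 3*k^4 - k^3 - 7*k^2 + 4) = k^5 + 3*k^4 - 12*k^2 + 4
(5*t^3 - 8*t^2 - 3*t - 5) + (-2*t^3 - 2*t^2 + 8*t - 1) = 3*t^3 - 10*t^2 + 5*t - 6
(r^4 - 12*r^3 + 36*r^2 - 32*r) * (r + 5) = r^5 - 7*r^4 - 24*r^3 + 148*r^2 - 160*r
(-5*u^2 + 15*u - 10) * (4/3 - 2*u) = 10*u^3 - 110*u^2/3 + 40*u - 40/3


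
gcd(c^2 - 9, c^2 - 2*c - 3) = c - 3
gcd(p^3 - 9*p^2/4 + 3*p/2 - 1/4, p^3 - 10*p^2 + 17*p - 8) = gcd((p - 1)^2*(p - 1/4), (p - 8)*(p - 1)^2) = p^2 - 2*p + 1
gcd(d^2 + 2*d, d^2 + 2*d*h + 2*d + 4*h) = d + 2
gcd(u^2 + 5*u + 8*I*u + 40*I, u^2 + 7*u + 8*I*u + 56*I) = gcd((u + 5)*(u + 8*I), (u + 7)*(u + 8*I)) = u + 8*I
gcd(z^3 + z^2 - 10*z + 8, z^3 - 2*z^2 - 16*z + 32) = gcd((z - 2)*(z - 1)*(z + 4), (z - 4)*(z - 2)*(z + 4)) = z^2 + 2*z - 8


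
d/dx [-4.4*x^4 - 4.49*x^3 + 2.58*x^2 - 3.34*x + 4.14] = -17.6*x^3 - 13.47*x^2 + 5.16*x - 3.34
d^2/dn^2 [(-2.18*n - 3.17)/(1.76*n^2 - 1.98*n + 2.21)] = (-(2.18*n + 3.17)*(3.52*n - 1.98)*(7.04*n - 3.96) + (23.0208*n + 2.5256)*(1.76*n^2 - 1.98*n + 2.21))/(1.76*n^2 - 1.98*n + 2.21)^3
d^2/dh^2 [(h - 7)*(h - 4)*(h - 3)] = 6*h - 28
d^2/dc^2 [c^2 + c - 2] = 2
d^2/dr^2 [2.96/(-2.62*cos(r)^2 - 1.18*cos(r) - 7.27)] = (81.274496*(1 - cos(r)^2)^2 + 27.453408*cos(r)^3 - 180.762464*cos(r)^2 - 80.299472*cos(r) + 23.243104)/(2.62*cos(r)^2 + 1.18*cos(r) + 7.27)^3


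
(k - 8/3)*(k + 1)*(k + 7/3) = k^3 + 2*k^2/3 - 59*k/9 - 56/9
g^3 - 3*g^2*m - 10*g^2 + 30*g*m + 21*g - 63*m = (g - 7)*(g - 3)*(g - 3*m)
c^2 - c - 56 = (c - 8)*(c + 7)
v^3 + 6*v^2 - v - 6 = (v - 1)*(v + 1)*(v + 6)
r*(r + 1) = r^2 + r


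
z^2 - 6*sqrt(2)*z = z*(z - 6*sqrt(2))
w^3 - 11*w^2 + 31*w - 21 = (w - 7)*(w - 3)*(w - 1)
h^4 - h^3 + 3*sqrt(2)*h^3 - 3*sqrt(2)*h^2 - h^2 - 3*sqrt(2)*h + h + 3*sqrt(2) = (h - 1)^2*(h + 1)*(h + 3*sqrt(2))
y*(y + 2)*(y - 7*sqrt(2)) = y^3 - 7*sqrt(2)*y^2 + 2*y^2 - 14*sqrt(2)*y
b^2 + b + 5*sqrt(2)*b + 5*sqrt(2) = (b + 1)*(b + 5*sqrt(2))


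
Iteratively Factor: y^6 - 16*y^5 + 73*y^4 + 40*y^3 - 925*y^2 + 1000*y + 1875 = (y - 5)*(y^5 - 11*y^4 + 18*y^3 + 130*y^2 - 275*y - 375) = (y - 5)*(y + 3)*(y^4 - 14*y^3 + 60*y^2 - 50*y - 125) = (y - 5)^2*(y + 3)*(y^3 - 9*y^2 + 15*y + 25) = (y - 5)^3*(y + 3)*(y^2 - 4*y - 5) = (y - 5)^3*(y + 1)*(y + 3)*(y - 5)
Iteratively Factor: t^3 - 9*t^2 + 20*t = (t - 5)*(t^2 - 4*t) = (t - 5)*(t - 4)*(t)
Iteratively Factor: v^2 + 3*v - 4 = (v + 4)*(v - 1)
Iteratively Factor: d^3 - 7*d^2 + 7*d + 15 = (d + 1)*(d^2 - 8*d + 15) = (d - 5)*(d + 1)*(d - 3)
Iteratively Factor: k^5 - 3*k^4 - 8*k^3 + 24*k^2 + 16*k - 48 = (k - 2)*(k^4 - k^3 - 10*k^2 + 4*k + 24) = (k - 2)^2*(k^3 + k^2 - 8*k - 12) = (k - 3)*(k - 2)^2*(k^2 + 4*k + 4) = (k - 3)*(k - 2)^2*(k + 2)*(k + 2)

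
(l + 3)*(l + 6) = l^2 + 9*l + 18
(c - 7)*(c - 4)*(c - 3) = c^3 - 14*c^2 + 61*c - 84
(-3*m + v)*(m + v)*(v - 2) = -3*m^2*v + 6*m^2 - 2*m*v^2 + 4*m*v + v^3 - 2*v^2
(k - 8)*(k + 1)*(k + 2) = k^3 - 5*k^2 - 22*k - 16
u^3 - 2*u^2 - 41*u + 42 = (u - 7)*(u - 1)*(u + 6)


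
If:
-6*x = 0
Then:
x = 0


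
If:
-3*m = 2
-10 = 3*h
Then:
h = -10/3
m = -2/3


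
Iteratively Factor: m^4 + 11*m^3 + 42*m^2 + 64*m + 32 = (m + 2)*(m^3 + 9*m^2 + 24*m + 16) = (m + 2)*(m + 4)*(m^2 + 5*m + 4) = (m + 1)*(m + 2)*(m + 4)*(m + 4)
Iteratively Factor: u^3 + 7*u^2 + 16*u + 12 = (u + 2)*(u^2 + 5*u + 6) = (u + 2)^2*(u + 3)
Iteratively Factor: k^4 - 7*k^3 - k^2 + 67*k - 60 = (k - 4)*(k^3 - 3*k^2 - 13*k + 15) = (k - 4)*(k + 3)*(k^2 - 6*k + 5) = (k - 4)*(k - 1)*(k + 3)*(k - 5)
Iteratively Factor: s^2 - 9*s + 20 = (s - 4)*(s - 5)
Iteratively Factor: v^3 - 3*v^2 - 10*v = (v)*(v^2 - 3*v - 10) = v*(v + 2)*(v - 5)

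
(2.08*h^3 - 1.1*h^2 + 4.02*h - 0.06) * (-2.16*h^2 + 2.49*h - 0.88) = -4.4928*h^5 + 7.5552*h^4 - 13.2526*h^3 + 11.1074*h^2 - 3.687*h + 0.0528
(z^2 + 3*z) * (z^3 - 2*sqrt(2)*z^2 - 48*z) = z^5 - 2*sqrt(2)*z^4 + 3*z^4 - 48*z^3 - 6*sqrt(2)*z^3 - 144*z^2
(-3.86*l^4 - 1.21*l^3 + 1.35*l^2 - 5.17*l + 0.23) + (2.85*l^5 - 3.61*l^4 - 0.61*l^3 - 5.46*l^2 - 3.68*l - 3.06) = 2.85*l^5 - 7.47*l^4 - 1.82*l^3 - 4.11*l^2 - 8.85*l - 2.83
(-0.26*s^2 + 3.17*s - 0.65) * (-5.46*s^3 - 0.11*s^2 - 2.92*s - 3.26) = 1.4196*s^5 - 17.2796*s^4 + 3.9595*s^3 - 8.3373*s^2 - 8.4362*s + 2.119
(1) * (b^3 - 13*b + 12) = b^3 - 13*b + 12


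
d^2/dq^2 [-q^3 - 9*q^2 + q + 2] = -6*q - 18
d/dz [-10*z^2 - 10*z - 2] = -20*z - 10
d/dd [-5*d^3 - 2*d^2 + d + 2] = -15*d^2 - 4*d + 1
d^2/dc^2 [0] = 0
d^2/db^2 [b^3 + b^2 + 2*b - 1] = 6*b + 2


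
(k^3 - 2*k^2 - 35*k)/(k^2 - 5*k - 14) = k*(k + 5)/(k + 2)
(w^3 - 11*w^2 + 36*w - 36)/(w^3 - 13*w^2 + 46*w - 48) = (w - 6)/(w - 8)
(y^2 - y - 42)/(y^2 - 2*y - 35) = (y + 6)/(y + 5)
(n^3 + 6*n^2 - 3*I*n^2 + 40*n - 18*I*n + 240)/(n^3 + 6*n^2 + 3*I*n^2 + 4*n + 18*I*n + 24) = (n^2 - 3*I*n + 40)/(n^2 + 3*I*n + 4)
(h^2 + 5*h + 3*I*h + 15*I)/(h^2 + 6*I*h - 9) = (h + 5)/(h + 3*I)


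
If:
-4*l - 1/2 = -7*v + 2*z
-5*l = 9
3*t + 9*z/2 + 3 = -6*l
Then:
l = -9/5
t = 13/5 - 3*z/2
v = 2*z/7 - 67/70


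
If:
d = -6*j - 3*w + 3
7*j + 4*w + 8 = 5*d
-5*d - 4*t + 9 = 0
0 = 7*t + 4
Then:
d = 79/35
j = -241/105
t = -4/7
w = 508/105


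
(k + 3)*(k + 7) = k^2 + 10*k + 21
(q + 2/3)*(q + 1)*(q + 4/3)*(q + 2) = q^4 + 5*q^3 + 80*q^2/9 + 20*q/3 + 16/9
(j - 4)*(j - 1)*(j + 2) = j^3 - 3*j^2 - 6*j + 8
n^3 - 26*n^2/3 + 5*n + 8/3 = (n - 8)*(n - 1)*(n + 1/3)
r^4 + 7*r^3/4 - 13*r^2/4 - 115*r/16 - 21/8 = (r - 2)*(r + 1/2)*(r + 3/2)*(r + 7/4)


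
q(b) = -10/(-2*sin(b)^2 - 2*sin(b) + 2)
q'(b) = -10*(4*sin(b)*cos(b) + 2*cos(b))/(-2*sin(b)^2 - 2*sin(b) + 2)^2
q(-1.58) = -5.00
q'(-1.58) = -0.05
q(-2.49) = -4.04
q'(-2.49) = -0.55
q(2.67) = -14.74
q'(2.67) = 73.84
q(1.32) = 5.51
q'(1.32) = -4.43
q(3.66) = -4.00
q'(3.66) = 0.03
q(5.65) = -4.03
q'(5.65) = 0.48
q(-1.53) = -5.00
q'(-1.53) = 0.20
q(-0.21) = -4.29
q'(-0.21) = -2.10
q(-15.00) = -4.07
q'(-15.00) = -0.76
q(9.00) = -11.96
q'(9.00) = 47.56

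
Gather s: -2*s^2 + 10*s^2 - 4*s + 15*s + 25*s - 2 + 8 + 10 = 8*s^2 + 36*s + 16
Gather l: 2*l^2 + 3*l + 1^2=2*l^2 + 3*l + 1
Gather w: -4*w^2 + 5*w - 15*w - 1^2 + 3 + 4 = -4*w^2 - 10*w + 6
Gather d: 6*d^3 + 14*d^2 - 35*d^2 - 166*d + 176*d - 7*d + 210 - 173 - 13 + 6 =6*d^3 - 21*d^2 + 3*d + 30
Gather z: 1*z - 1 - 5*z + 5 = 4 - 4*z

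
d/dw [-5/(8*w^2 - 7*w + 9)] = 5*(16*w - 7)/(8*w^2 - 7*w + 9)^2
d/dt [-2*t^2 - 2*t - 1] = -4*t - 2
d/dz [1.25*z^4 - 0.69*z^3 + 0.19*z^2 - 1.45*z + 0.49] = 5.0*z^3 - 2.07*z^2 + 0.38*z - 1.45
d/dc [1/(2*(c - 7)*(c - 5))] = (6 - c)/(c^4 - 24*c^3 + 214*c^2 - 840*c + 1225)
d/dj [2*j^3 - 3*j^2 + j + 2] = 6*j^2 - 6*j + 1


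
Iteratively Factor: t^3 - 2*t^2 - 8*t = (t - 4)*(t^2 + 2*t) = (t - 4)*(t + 2)*(t)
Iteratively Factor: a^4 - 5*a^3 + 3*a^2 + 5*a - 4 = (a - 4)*(a^3 - a^2 - a + 1) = (a - 4)*(a - 1)*(a^2 - 1) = (a - 4)*(a - 1)*(a + 1)*(a - 1)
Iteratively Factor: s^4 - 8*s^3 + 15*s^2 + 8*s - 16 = (s - 1)*(s^3 - 7*s^2 + 8*s + 16) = (s - 4)*(s - 1)*(s^2 - 3*s - 4) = (s - 4)^2*(s - 1)*(s + 1)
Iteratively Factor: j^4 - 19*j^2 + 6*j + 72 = (j + 4)*(j^3 - 4*j^2 - 3*j + 18) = (j - 3)*(j + 4)*(j^2 - j - 6) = (j - 3)*(j + 2)*(j + 4)*(j - 3)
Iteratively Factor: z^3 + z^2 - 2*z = (z - 1)*(z^2 + 2*z) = z*(z - 1)*(z + 2)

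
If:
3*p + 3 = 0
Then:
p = -1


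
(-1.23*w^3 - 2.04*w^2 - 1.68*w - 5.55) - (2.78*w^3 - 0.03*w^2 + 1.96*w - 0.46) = -4.01*w^3 - 2.01*w^2 - 3.64*w - 5.09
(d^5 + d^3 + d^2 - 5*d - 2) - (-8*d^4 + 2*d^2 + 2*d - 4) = d^5 + 8*d^4 + d^3 - d^2 - 7*d + 2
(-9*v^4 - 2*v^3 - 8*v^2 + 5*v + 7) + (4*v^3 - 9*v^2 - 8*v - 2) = -9*v^4 + 2*v^3 - 17*v^2 - 3*v + 5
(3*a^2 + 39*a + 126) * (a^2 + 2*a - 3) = 3*a^4 + 45*a^3 + 195*a^2 + 135*a - 378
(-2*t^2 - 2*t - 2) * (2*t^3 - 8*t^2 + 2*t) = -4*t^5 + 12*t^4 + 8*t^3 + 12*t^2 - 4*t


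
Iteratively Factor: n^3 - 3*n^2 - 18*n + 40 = (n - 2)*(n^2 - n - 20) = (n - 5)*(n - 2)*(n + 4)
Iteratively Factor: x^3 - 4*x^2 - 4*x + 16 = (x - 4)*(x^2 - 4) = (x - 4)*(x + 2)*(x - 2)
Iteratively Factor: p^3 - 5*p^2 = (p - 5)*(p^2) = p*(p - 5)*(p)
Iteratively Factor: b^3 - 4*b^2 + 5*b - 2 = (b - 2)*(b^2 - 2*b + 1) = (b - 2)*(b - 1)*(b - 1)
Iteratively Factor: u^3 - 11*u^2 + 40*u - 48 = (u - 4)*(u^2 - 7*u + 12) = (u - 4)*(u - 3)*(u - 4)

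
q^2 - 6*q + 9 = (q - 3)^2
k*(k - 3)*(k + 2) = k^3 - k^2 - 6*k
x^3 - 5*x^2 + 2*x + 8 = (x - 4)*(x - 2)*(x + 1)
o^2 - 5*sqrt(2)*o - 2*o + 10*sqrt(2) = (o - 2)*(o - 5*sqrt(2))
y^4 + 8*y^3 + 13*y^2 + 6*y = y*(y + 1)^2*(y + 6)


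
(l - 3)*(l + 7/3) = l^2 - 2*l/3 - 7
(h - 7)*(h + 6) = h^2 - h - 42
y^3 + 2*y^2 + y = y*(y + 1)^2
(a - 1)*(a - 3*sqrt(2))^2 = a^3 - 6*sqrt(2)*a^2 - a^2 + 6*sqrt(2)*a + 18*a - 18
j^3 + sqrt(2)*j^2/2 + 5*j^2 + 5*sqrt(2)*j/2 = j*(j + 5)*(j + sqrt(2)/2)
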